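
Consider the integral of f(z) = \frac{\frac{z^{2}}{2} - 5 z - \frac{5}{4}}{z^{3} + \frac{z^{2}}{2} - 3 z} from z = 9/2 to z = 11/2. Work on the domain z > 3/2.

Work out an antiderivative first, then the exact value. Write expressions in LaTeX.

The denominator factors as 2 z \left(z + 2\right) \left(2 z - 3\right); partial fractions split f into directly integrable pieces: - \frac{61}{21 \left(2 z - 3\right)} + \frac{43}{28 \left(z + 2\right)} + \frac{5}{12 z}.
F(z) = \frac{5 \log{\left(z \right)}}{12} - \frac{61 \log{\left(z - \frac{3}{2} \right)}}{42} + \frac{43 \log{\left(z + 2 \right)}}{28} is an antiderivative of f.
Check: d/dz[\frac{5 \log{\left(z \right)}}{12} - \frac{61 \log{\left(z - \frac{3}{2} \right)}}{42} + \frac{43 \log{\left(z + 2 \right)}}{28}] = \frac{2 z^{2} - 20 z - 5}{4 z^{3} + 2 z^{2} - 12 z}, which equals f(z).
F(11/2) = - \frac{61 \log{\left(4 \right)}}{42} + \frac{5 \log{\left(\frac{11}{2} \right)}}{12} + \frac{43 \log{\left(\frac{15}{2} \right)}}{28}; F(9/2) = - \frac{61 \log{\left(3 \right)}}{42} + \frac{5 \log{\left(\frac{9}{2} \right)}}{12} + \frac{43 \log{\left(\frac{13}{2} \right)}}{28}.
Integral = F(11/2) - F(9/2) = - \frac{43 \log{\left(\frac{13}{2} \right)}}{28} - \frac{61 \log{\left(4 \right)}}{42} - \frac{5 \log{\left(\frac{9}{2} \right)}}{12} + \frac{5 \log{\left(\frac{11}{2} \right)}}{12} + \frac{61 \log{\left(3 \right)}}{42} + \frac{43 \log{\left(\frac{15}{2} \right)}}{28}.

Antiderivative: F(z) = \frac{5 \log{\left(z \right)}}{12} - \frac{61 \log{\left(z - \frac{3}{2} \right)}}{42} + \frac{43 \log{\left(z + 2 \right)}}{28}; value = - \frac{43 \log{\left(\frac{13}{2} \right)}}{28} - \frac{61 \log{\left(4 \right)}}{42} - \frac{5 \log{\left(\frac{9}{2} \right)}}{12} + \frac{5 \log{\left(\frac{11}{2} \right)}}{12} + \frac{61 \log{\left(3 \right)}}{42} + \frac{43 \log{\left(\frac{15}{2} \right)}}{28}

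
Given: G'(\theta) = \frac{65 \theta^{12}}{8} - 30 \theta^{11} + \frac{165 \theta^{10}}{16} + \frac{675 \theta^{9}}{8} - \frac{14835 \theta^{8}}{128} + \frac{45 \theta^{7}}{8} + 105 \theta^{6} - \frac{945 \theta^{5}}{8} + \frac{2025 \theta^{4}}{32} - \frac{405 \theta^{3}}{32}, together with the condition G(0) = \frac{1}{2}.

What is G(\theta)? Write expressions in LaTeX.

G(\theta) = \frac{5 \theta^{13}}{8} - \frac{5 \theta^{12}}{2} + \frac{15 \theta^{11}}{16} + \frac{135 \theta^{10}}{16} - \frac{4945 \theta^{9}}{384} + \frac{45 \theta^{8}}{64} + 15 \theta^{7} - \frac{315 \theta^{6}}{16} + \frac{405 \theta^{5}}{32} - \frac{405 \theta^{4}}{128} + \frac{1}{2}

Recognize the product-rule pattern: G'(\theta) = u'v + uv' with u = - \frac{5 \left(\theta^{2} - \frac{3 \theta}{2}\right)^{4}}{4}, v = - \frac{\theta^{5}}{2} - \theta^{4} - \frac{2 \theta}{3} + \frac{1}{2}, so integration by parts undoes it.
A general antiderivative is - \frac{5 \left(\theta^{2} - \frac{3 \theta}{2}\right)^{4} \left(- \frac{\theta^{5}}{2} - \theta^{4} - \frac{2 \theta}{3} + \frac{1}{2}\right)}{4} + C.
The condition gives C = \frac{1}{2} - (0) = \frac{1}{2}.
So G(\theta) = \frac{5 \theta^{13}}{8} - \frac{5 \theta^{12}}{2} + \frac{15 \theta^{11}}{16} + \frac{135 \theta^{10}}{16} - \frac{4945 \theta^{9}}{384} + \frac{45 \theta^{8}}{64} + 15 \theta^{7} - \frac{315 \theta^{6}}{16} + \frac{405 \theta^{5}}{32} - \frac{405 \theta^{4}}{128} + \frac{1}{2}.
Check: d/d\theta[\frac{5 \theta^{13}}{8} - \frac{5 \theta^{12}}{2} + \frac{15 \theta^{11}}{16} + \frac{135 \theta^{10}}{16} - \frac{4945 \theta^{9}}{384} + \frac{45 \theta^{8}}{64} + 15 \theta^{7} - \frac{315 \theta^{6}}{16} + \frac{405 \theta^{5}}{32} - \frac{405 \theta^{4}}{128} + \frac{1}{2}] = \frac{65 \theta^{12}}{8} - 30 \theta^{11} + \frac{165 \theta^{10}}{16} + \frac{675 \theta^{9}}{8} - \frac{14835 \theta^{8}}{128} + \frac{45 \theta^{7}}{8} + 105 \theta^{6} - \frac{945 \theta^{5}}{8} + \frac{2025 \theta^{4}}{32} - \frac{405 \theta^{3}}{32} = G'(\theta).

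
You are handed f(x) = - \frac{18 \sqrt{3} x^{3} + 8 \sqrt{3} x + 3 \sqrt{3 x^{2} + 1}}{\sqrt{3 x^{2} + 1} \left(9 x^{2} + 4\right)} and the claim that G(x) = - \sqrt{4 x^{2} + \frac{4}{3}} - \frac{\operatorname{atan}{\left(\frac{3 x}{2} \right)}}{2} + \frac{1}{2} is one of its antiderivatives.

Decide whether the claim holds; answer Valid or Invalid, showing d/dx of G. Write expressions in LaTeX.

d/dx[G] = \frac{- 18 \sqrt{3} x^{3} - 8 \sqrt{3} x - 3 \sqrt{3 x^{2} + 1}}{9 x^{2} \sqrt{3 x^{2} + 1} + 4 \sqrt{3 x^{2} + 1}}
This equals f(x) exactly, so the claim holds.

Valid: G'(x) = f(x).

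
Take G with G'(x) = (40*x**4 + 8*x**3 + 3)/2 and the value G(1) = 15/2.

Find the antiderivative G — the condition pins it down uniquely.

A first test for any G(x): its x-derivative must equal the given G'(x).
A general antiderivative is 4*x**5 + x**4 + 3*x/2 + C.
The condition gives C = 15/2 - (13/2) = 1.
So G(x) = (8*x**5 + 2*x**4 + 3*x + 2)/2.
Check: d/dx[(8*x**5 + 2*x**4 + 3*x + 2)/2] = 20*x**4 + 4*x**3 + 3/2, which equals G'(x).

G(x) = (8*x**5 + 2*x**4 + 3*x + 2)/2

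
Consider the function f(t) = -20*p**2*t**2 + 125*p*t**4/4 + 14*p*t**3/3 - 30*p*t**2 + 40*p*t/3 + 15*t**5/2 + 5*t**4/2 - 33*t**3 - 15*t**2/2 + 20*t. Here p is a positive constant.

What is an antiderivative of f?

f has the shape u'v + uv' for u = -5*p*t**2 - t**3 + 5*t and v = 4*p*t/3 - 5*t**3/4 - t**2/2 + 2*t — it is the derivative of the product u*v.
Check: d/dt[-t**2*(5*p*t + t**2 - 5)*(16*p - 15*t**2 - 6*t + 24)/12] = -20*p**2*t**2 + 125*p*t**4/4 + 14*p*t**3/3 - 30*p*t**2 + 40*p*t/3 + 15*t**5/2 + 5*t**4/2 - 33*t**3 - 15*t**2/2 + 20*t = f(t).

An antiderivative is F(t) = -t**2*(5*p*t + t**2 - 5)*(16*p - 15*t**2 - 6*t + 24)/12.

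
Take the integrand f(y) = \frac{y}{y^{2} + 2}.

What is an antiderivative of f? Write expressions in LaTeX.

f matches the chain-rule pattern g'(h)*h' with inner function h(y) = \frac{3 y^{2}}{2} + 3; substituting u = h(y) collapses the integral.
Check: d/dy[\frac{\log{\left(\frac{y^{2}}{2} + 1 \right)}}{2}] = \frac{y}{y^{2} + 2} = f(y).

An antiderivative is F(y) = \frac{\log{\left(\frac{y^{2}}{2} + 1 \right)}}{2}.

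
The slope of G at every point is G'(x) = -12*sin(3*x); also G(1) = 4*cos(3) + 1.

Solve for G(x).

G(x) = 4*cos(3*x) + 1

Check a candidate G(x) by differentiating: d/dx[G] must match the given G'(x).
A general antiderivative is 4*cos(3*x) + C.
The condition gives C = 4*cos(3) + 1 - (4*cos(3)) = 1.
So G(x) = 4*cos(3*x) + 1.
Check: d/dx[4*cos(3*x) + 1] = -12*sin(3*x) = G'(x).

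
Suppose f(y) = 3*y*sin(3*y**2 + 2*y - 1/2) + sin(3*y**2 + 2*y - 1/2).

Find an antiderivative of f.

An antiderivative is F(y) = -cos(3*y**2 + 2*y - 1/2)/2.

The substitution u = 3*y**2 + 2*y - 1/2 works: f is exactly (dF/du)*(du/dy) for that inner function.
Check: d/dy[-cos(3*y**2 + 2*y - 1/2)/2] = 3*y*sin(3*y**2 + 2*y - 1/2) + sin(3*y**2 + 2*y - 1/2) = f(y).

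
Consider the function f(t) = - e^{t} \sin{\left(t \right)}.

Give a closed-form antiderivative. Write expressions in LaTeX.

Differentiate the proposed F(t) back; it has to land on f(t) exactly.
Check: d/dt[- \frac{e^{t} \sin{\left(t \right)}}{2} + \frac{e^{t} \cos{\left(t \right)}}{2}] = - e^{t} \sin{\left(t \right)} = f(t).

An antiderivative is F(t) = - \frac{e^{t} \sin{\left(t \right)}}{2} + \frac{e^{t} \cos{\left(t \right)}}{2}.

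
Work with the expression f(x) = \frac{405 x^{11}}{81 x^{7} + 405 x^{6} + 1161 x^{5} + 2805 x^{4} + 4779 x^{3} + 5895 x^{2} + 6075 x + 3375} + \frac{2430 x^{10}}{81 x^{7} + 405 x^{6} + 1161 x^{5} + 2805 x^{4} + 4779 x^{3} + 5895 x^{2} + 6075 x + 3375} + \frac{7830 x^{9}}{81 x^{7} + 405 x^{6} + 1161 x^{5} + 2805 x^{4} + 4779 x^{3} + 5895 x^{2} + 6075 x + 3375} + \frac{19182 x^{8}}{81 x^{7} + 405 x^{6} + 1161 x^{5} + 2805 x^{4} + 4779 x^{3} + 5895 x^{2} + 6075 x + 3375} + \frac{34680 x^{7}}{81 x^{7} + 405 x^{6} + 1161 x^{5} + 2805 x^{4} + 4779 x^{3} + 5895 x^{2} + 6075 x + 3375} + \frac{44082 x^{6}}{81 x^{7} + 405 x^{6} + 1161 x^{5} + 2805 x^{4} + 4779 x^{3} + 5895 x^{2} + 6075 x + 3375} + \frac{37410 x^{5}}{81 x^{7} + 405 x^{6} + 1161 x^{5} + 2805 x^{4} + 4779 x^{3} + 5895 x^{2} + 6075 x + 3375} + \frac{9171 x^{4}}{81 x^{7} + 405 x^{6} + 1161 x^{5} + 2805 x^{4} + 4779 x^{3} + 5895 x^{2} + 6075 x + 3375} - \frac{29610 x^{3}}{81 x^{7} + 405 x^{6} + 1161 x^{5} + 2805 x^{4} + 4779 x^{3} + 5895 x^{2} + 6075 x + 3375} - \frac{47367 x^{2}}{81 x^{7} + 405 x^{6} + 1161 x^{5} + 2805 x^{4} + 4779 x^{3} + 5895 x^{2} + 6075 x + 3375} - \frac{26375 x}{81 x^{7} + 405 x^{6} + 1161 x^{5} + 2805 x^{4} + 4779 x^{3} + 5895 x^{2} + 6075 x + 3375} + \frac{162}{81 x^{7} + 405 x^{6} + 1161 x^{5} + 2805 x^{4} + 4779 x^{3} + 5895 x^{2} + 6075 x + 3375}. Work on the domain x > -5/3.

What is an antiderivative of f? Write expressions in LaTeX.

The integrand splits into summands that can be handled one at a time.
Check: d/dx[\frac{12 x^{5} \left(3 x + 5\right)^{2} \left(x^{2} + 3\right) + 15 x^{4} \left(3 x + 5\right)^{2} \left(x^{2} + 3\right) - 48 x^{2} \left(3 x + 5\right)^{2} \left(x^{2} + 3\right) - 12 x^{2} + 36 \left(3 x + 5\right)^{2} \left(x^{2} + 3\right) - 10 \left(3 x + 5\right)^{2} - 36}{12 \left(3 x + 5\right)^{2} \left(x^{2} + 3\right)}] = \frac{405 x^{11} + 2430 x^{10} + 7830 x^{9} + 19182 x^{8} + 34680 x^{7} + 44082 x^{6} + 37410 x^{5} + 9171 x^{4} - 29610 x^{3} - 47367 x^{2} - 26375 x + 162}{81 x^{7} + 405 x^{6} + 1161 x^{5} + 2805 x^{4} + 4779 x^{3} + 5895 x^{2} + 6075 x + 3375}, which equals f(x).

An antiderivative is F(x) = \frac{12 x^{5} \left(3 x + 5\right)^{2} \left(x^{2} + 3\right) + 15 x^{4} \left(3 x + 5\right)^{2} \left(x^{2} + 3\right) - 48 x^{2} \left(3 x + 5\right)^{2} \left(x^{2} + 3\right) - 12 x^{2} + 36 \left(3 x + 5\right)^{2} \left(x^{2} + 3\right) - 10 \left(3 x + 5\right)^{2} - 36}{12 \left(3 x + 5\right)^{2} \left(x^{2} + 3\right)}.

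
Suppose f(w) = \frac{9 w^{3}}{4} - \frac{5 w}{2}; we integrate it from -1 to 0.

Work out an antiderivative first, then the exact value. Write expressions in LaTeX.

Antiderivative: F(w) = \frac{\left(10 - 9 w^{2}\right)^{2}}{144}; value = \frac{11}{16}

The substitution u = \frac{5}{3} - \frac{3 w^{2}}{2} works: f is exactly (dF/du)*(du/dw) for that inner function.
F(w) = \frac{\left(10 - 9 w^{2}\right)^{2}}{144} is an antiderivative of f.
Check: d/dw[\frac{\left(10 - 9 w^{2}\right)^{2}}{144}] = \frac{9 w^{3}}{4} - \frac{5 w}{2} = f(w).
F(0) = \frac{25}{36}; F(-1) = \frac{1}{144}.
Integral = F(0) - F(-1) = \frac{11}{16}.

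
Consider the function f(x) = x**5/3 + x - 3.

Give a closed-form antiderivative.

Integrate term by term and add the pieces.
Check: d/dx[x*(x**5 + 9*x - 54)/18] = x**5/3 + x - 3 = f(x).

An antiderivative is F(x) = x*(x**5 + 9*x - 54)/18.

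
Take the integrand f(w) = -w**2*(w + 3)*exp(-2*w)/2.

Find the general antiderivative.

F(w) = (4*w**3 + 18*w**2 + 18*w + 9)*exp(-2*w)/16 + C

Recognize the product-rule pattern: f = u'v + uv' with u = w**3/4 + 9*w**2/8 + 9*w/8 + 9/16, v = exp(-2*w), so integration by parts undoes it.
Check: d/dw[(4*w**3 + 18*w**2 + 18*w + 9)*exp(-2*w)/16] = (-w**3 - 3*w**2)*exp(-2*w)/2, which equals f(w).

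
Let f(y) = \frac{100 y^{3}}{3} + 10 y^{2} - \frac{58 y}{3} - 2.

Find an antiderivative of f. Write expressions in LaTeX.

An antiderivative is F(y) = \frac{\left(5 y^{2} + y - 3\right)^{2}}{3}.

f matches the chain-rule pattern g'(h)*h' with inner function h(y) = 5 y^{2} + y - 3; substituting u = h(y) collapses the integral.
Check: d/dy[\frac{\left(5 y^{2} + y - 3\right)^{2}}{3}] = \frac{100 y^{3}}{3} + 10 y^{2} - \frac{58 y}{3} - 2 = f(y).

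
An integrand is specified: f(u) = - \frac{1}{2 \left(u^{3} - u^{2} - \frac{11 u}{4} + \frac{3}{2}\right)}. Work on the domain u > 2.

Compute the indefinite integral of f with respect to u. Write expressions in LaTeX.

Factor the denominator (\left(u - 2\right) \left(2 u - 1\right) \left(2 u + 3\right)) and decompose: f = - \frac{1}{7 \left(2 u + 3\right)} + \frac{1}{3 \left(2 u - 1\right)} - \frac{2}{21 \left(u - 2\right)}; each piece integrates to a log, atan, or power term.
Check: d/du[\frac{- 4 \log{\left(u - 2 \right)} + 7 \log{\left(u - \frac{1}{2} \right)} - 3 \log{\left(u + \frac{3}{2} \right)}}{42}] = - \frac{2}{4 u^{3} - 4 u^{2} - 11 u + 6}, which equals f(u).

F(u) = \frac{- 4 \log{\left(u - 2 \right)} + 7 \log{\left(u - \frac{1}{2} \right)} - 3 \log{\left(u + \frac{3}{2} \right)}}{42} + C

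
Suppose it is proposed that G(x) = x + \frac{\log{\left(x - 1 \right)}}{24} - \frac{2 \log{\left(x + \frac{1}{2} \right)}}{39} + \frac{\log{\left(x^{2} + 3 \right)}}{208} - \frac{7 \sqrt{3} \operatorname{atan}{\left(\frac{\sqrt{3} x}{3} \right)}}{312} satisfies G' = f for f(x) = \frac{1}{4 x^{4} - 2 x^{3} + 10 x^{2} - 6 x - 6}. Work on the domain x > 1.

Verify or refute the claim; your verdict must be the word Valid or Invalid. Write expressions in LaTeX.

d/dx[G] = \frac{4 x^{4} - 2 x^{3} + 10 x^{2} - 6 x - 5}{4 x^{4} - 2 x^{3} + 10 x^{2} - 6 x - 6}
d/dx[G] - f(x) = 1 != 0.

Invalid: d/dx[G] - f = 1, which is not 0.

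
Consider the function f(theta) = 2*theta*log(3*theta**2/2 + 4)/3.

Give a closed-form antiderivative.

Recover f(theta) by differentiating a candidate F(theta); any mismatch rules it out.
Check: d/dtheta[theta**2*log(3*theta**2/2 + 4)/3 - theta**2/3 + 8*log(3*theta**2 + 8)/9] = 2*theta*log(3*theta**2/2 + 4)/3 = f(theta).

An antiderivative is F(theta) = theta**2*log(3*theta**2/2 + 4)/3 - theta**2/3 + 8*log(3*theta**2 + 8)/9.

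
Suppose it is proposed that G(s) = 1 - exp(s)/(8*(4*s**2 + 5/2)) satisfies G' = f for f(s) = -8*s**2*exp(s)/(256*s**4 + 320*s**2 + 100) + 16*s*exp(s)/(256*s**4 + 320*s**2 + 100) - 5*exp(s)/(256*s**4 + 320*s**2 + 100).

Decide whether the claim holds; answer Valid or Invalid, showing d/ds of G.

Valid - differentiating G returns exactly f.

d/ds[G] = (-8*s**2*exp(s) + 16*s*exp(s) - 5*exp(s))/(256*s**4 + 320*s**2 + 100)
This equals f(s) exactly, so the claim holds.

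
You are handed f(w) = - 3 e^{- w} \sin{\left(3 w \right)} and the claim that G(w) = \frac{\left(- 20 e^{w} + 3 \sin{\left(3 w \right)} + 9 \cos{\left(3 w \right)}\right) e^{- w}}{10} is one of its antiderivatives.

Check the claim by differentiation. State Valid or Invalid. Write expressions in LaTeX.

Valid - differentiating G returns exactly f.

d/dw[G] = - 3 e^{- w} \sin{\left(3 w \right)}
This equals f(w) exactly, so the claim holds.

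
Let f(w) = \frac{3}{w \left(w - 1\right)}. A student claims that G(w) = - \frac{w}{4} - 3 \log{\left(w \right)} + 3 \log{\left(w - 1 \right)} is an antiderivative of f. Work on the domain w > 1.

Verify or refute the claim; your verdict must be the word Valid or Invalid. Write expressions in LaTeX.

d/dw[G] = \frac{- w^{2} + w + 12}{4 w^{2} - 4 w}
d/dw[G] - f(w) = - \frac{1}{4} != 0.

Invalid: d/dw[G] - f = - \frac{1}{4}, which is not 0.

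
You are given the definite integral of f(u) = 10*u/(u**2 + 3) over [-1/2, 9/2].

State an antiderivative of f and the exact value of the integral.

f matches the chain-rule pattern g'(h)*h' with inner function h(u) = 2*u**2 + 6; substituting w = h(u) collapses the integral.
F(u) = 5*log(2*u**2 + 6) is an antiderivative of f.
Check: d/du[5*log(2*u**2 + 6)] = 10*u/(u**2 + 3) = f(u).
F(9/2) = 5*log(93/2); F(-1/2) = 5*log(13/2).
Integral = F(9/2) - F(-1/2) = -5*log(13/2) + 5*log(93/2).

Antiderivative: F(u) = 5*log(2*u**2 + 6); value = -5*log(13/2) + 5*log(93/2)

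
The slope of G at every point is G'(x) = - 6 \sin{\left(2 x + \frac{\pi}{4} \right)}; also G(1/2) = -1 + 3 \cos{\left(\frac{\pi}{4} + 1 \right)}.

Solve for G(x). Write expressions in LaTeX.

Differentiate the proposed G(x) back; it has to land on the given G'(x).
A general antiderivative is 3 \cos{\left(2 x + \frac{\pi}{4} \right)} + C.
The condition gives C = -1 + 3 \cos{\left(\frac{\pi}{4} + 1 \right)} - (3 \cos{\left(\frac{\pi}{4} + 1 \right)}) = -1.
So G(x) = 3 \cos{\left(2 x + \frac{\pi}{4} \right)} - 1.
Check: d/dx[3 \cos{\left(2 x + \frac{\pi}{4} \right)} - 1] = - 6 \sin{\left(2 x + \frac{\pi}{4} \right)} = G'(x).

G(x) = 3 \cos{\left(2 x + \frac{\pi}{4} \right)} - 1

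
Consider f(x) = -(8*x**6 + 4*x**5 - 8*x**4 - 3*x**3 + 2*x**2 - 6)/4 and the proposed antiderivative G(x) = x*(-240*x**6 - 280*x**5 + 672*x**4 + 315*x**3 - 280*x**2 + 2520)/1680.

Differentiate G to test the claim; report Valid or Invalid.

d/dx[G] = -x**6 - x**5 + 2*x**4 + 3*x**3/4 - x**2/2 + 3/2
d/dx[G] - f(x) = x**6 != 0.

Invalid: d/dx[G] - f = x**6, which is not 0.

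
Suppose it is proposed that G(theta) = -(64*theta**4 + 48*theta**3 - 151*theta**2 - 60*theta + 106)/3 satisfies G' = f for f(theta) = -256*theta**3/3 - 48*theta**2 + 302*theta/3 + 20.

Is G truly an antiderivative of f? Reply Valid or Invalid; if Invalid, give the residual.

d/dtheta[G] = -256*theta**3/3 - 48*theta**2 + 302*theta/3 + 20
This equals f(theta) exactly, so the claim holds.

Valid. The derivative of G reproduces f.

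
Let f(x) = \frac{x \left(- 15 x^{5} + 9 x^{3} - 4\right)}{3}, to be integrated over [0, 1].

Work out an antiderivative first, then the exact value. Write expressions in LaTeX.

Since d/dx undoes antidifferentiation here, F'(x) = f(x) is required of F(x).
F(x) = - \frac{5 x^{7}}{7} + \frac{3 x^{5}}{5} - \frac{2 x^{2}}{3} is an antiderivative of f.
Check: d/dx[- \frac{5 x^{7}}{7} + \frac{3 x^{5}}{5} - \frac{2 x^{2}}{3}] = - 5 x^{6} + 3 x^{4} - \frac{4 x}{3}, which equals f(x).
F(1) = - \frac{82}{105}; F(0) = 0.
Integral = F(1) - F(0) = - \frac{82}{105}.

Antiderivative: F(x) = - \frac{5 x^{7}}{7} + \frac{3 x^{5}}{5} - \frac{2 x^{2}}{3}; value = - \frac{82}{105}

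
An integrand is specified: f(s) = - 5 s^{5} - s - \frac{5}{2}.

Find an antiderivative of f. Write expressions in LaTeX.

An antiderivative is F(s) = \frac{s \left(- 5 s^{5} - 3 s - 15\right)}{6}.

Integrate term by term and add the pieces.
Check: d/ds[\frac{s \left(- 5 s^{5} - 3 s - 15\right)}{6}] = - 5 s^{5} - s - \frac{5}{2} = f(s).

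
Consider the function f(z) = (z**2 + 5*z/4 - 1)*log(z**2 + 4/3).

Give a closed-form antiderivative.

An antiderivative is F(z) = (72*z**3*log(z**2 + 4/3) - 48*z**3 + 135*z**2*log(z**2 + 4/3) - 135*z**2 - 216*z*log(z**2 + 4/3) + 624*z + 180*log(z**2 + 4/3) - 416*sqrt(3)*atan(sqrt(3)*z/2))/216.

A first test for any F(z): its z-derivative must equal f(z) identically.
Check: d/dz[(72*z**3*log(z**2 + 4/3) - 48*z**3 + 135*z**2*log(z**2 + 4/3) - 135*z**2 - 216*z*log(z**2 + 4/3) + 624*z + 180*log(z**2 + 4/3) - 416*sqrt(3)*atan(sqrt(3)*z/2))/216] = z**2*log(z**2 + 4/3) + 5*z*log(z**2 + 4/3)/4 - log(z**2 + 4/3), which equals f(z).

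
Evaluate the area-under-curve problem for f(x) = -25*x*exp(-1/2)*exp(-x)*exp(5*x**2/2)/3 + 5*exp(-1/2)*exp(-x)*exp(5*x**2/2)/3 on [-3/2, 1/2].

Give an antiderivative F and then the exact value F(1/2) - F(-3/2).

f matches the chain-rule pattern g'(h)*h' with inner function h(x) = 5*x**2/2 - x - 1/2; substituting u = h(x) collapses the integral.
F(x) = -5*exp(-1/2)*exp(-x)*exp(5*x**2/2)/3 is an antiderivative of f.
Check: d/dx[-5*exp(-1/2)*exp(-x)*exp(5*x**2/2)/3] = (-25*x*exp(5*x**2/2) + 5*exp(5*x**2/2))*exp(-1/2)*exp(-x)/3, which equals f(x).
F(1/2) = -5*exp(-3/8)/3; F(-3/2) = -5*exp(53/8)/3.
Integral = F(1/2) - F(-3/2) = -5*exp(-3/8)/3 + 5*exp(53/8)/3.

Antiderivative: F(x) = -5*exp(-1/2)*exp(-x)*exp(5*x**2/2)/3; value = -5*exp(-3/8)/3 + 5*exp(53/8)/3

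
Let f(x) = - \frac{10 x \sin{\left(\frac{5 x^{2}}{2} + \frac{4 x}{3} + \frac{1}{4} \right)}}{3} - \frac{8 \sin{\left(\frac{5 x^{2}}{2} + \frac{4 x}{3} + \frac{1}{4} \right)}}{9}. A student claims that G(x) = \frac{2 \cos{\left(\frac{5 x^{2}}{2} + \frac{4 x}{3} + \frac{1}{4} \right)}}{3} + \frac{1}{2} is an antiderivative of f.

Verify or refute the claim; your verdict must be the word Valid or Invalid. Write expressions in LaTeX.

d/dx[G] = - \frac{10 x \sin{\left(\frac{5 x^{2}}{2} + \frac{4 x}{3} + \frac{1}{4} \right)}}{3} - \frac{8 \sin{\left(\frac{5 x^{2}}{2} + \frac{4 x}{3} + \frac{1}{4} \right)}}{9}
This equals f(x) exactly, so the claim holds.

Valid: G'(x) = f(x).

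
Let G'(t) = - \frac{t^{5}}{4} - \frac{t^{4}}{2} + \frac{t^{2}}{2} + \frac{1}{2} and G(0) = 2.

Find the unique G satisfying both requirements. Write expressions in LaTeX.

The integrand splits into summands that can be handled one at a time.
A general antiderivative is - \frac{t^{6}}{24} - \frac{t^{5}}{10} + \frac{t^{3}}{6} + \frac{t}{2} + C.
The condition gives C = 2 - (0) = 2.
So G(t) = - \frac{t^{6}}{24} - \frac{t^{5}}{10} + \frac{t^{3}}{6} + \frac{t}{2} + 2.
Check: d/dt[- \frac{t^{6}}{24} - \frac{t^{5}}{10} + \frac{t^{3}}{6} + \frac{t}{2} + 2] = - \frac{t^{5}}{4} - \frac{t^{4}}{2} + \frac{t^{2}}{2} + \frac{1}{2} = G'(t).

G(t) = - \frac{t^{6}}{24} - \frac{t^{5}}{10} + \frac{t^{3}}{6} + \frac{t}{2} + 2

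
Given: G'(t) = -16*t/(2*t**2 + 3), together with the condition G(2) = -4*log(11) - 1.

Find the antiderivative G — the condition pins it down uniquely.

G(t) = -4*log(2*t**2 + 3) - 1

The substitution u = 2*t**2 + 3 works: G'(t) is exactly (dG/du)*(du/dt) for that inner function.
A general antiderivative is -4*log(2*t**2 + 3) + C.
The condition gives C = -4*log(11) - 1 - (-4*log(11)) = -1.
So G(t) = -4*log(2*t**2 + 3) - 1.
Check: d/dt[-4*log(2*t**2 + 3) - 1] = -16*t/(2*t**2 + 3) = G'(t).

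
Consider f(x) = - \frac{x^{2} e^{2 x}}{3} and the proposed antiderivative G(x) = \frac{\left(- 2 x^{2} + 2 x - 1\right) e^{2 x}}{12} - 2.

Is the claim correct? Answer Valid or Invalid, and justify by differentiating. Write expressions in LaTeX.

Valid: G'(x) = f(x).

d/dx[G] = - \frac{x^{2} e^{2 x}}{3}
This equals f(x) exactly, so the claim holds.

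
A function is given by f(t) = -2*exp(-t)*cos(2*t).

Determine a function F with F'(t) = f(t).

Differentiate the proposed F(t) back; it has to land on f(t) exactly.
Check: d/dt[(-4*sin(2*t) + 2*cos(2*t))*exp(-t)/5] = -2*exp(-t)*cos(2*t) = f(t).

An antiderivative is F(t) = (-4*sin(2*t) + 2*cos(2*t))*exp(-t)/5.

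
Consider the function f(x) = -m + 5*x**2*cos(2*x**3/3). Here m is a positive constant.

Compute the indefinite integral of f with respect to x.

F(x) = -m*x + 5*sin(2*x**3/3)/2 + C

A candidate is checked by its d/dx: the result must match f(x).
Check: d/dx[-m*x + 5*sin(2*x**3/3)/2] = -m + 5*x**2*cos(2*x**3/3) = f(x).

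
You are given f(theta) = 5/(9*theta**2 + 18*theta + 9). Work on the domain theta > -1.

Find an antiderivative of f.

An antiderivative is F(theta) = -5/(9*(theta + 1)).

Any candidate F(theta) must reproduce f(theta) exactly when differentiated.
Check: d/dtheta[-5/(9*(theta + 1))] = 5/(9*theta**2 + 18*theta + 9) = f(theta).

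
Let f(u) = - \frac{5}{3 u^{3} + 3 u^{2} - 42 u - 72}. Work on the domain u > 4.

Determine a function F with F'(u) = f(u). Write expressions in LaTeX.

Factor the denominator (3 \left(u - 4\right) \left(u + 2\right) \left(u + 3\right)) and decompose: f = - \frac{5}{21 \left(u + 3\right)} + \frac{5}{18 \left(u + 2\right)} - \frac{5}{126 \left(u - 4\right)}; each piece integrates to a log, atan, or power term.
Check: d/du[\frac{5 \left(- \log{\left(u - 4 \right)} + 7 \log{\left(u + 2 \right)} - 6 \log{\left(u + 3 \right)}\right)}{126}] = - \frac{5}{3 u^{3} + 3 u^{2} - 42 u - 72} = f(u).

An antiderivative is F(u) = \frac{5 \left(- \log{\left(u - 4 \right)} + 7 \log{\left(u + 2 \right)} - 6 \log{\left(u + 3 \right)}\right)}{126}.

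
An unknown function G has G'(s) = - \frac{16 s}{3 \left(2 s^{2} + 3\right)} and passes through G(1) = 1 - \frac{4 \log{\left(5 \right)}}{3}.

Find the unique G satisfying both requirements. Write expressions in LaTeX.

G(s) = 1 - \frac{4 \log{\left(2 s^{2} + 3 \right)}}{3}

The substitution u = 2 s^{2} + 3 works: G'(s) is exactly (dG/du)*(du/ds) for that inner function.
A general antiderivative is - \frac{4 \log{\left(2 s^{2} + 3 \right)}}{3} + C.
The condition gives C = 1 - \frac{4 \log{\left(5 \right)}}{3} - (- \frac{4 \log{\left(5 \right)}}{3}) = 1.
So G(s) = 1 - \frac{4 \log{\left(2 s^{2} + 3 \right)}}{3}.
Check: d/ds[1 - \frac{4 \log{\left(2 s^{2} + 3 \right)}}{3}] = - \frac{16 s}{6 s^{2} + 9}, which equals G'(s).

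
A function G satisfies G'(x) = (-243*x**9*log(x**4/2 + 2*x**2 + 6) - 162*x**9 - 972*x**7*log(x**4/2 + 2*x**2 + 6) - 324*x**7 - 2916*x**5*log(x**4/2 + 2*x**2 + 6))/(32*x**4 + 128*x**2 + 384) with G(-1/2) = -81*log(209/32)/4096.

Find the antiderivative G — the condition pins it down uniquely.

G(x) = -81*x**6*log(x**4/2 + 2*x**2 + 6)/64

Recognize the product-rule pattern: G'(x) = u'v + uv' with u = -81*x**6/64, v = log(x**4/2 + 2*x**2 + 6), so integration by parts undoes it.
A general antiderivative is -81*x**6*log(x**4/2 + 2*x**2 + 6)/64 + C.
The condition gives C = -81*log(209/32)/4096 - (-81*log(209/32)/4096) = 0.
So G(x) = -81*x**6*log(x**4/2 + 2*x**2 + 6)/64.
Check: d/dx[-81*x**6*log(x**4/2 + 2*x**2 + 6)/64] = (-243*x**9*log(x**4/2 + 2*x**2 + 6) - 162*x**9 - 972*x**7*log(x**4/2 + 2*x**2 + 6) - 324*x**7 - 2916*x**5*log(x**4/2 + 2*x**2 + 6))/(32*x**4 + 128*x**2 + 384) = G'(x).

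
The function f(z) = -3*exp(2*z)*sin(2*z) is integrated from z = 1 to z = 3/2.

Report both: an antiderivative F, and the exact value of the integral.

Antiderivative: F(z) = -3*exp(2*z)*sin(2*z)/4 + 3*exp(2*z)*cos(2*z)/4; value = 3*exp(3)*cos(3)/4 - 3*exp(3)*sin(3)/4 - 3*exp(2)*cos(2)/4 + 3*exp(2)*sin(2)/4

A candidate is checked by its d/dz: the result must match f(z).
F(z) = -3*exp(2*z)*sin(2*z)/4 + 3*exp(2*z)*cos(2*z)/4 is an antiderivative of f.
Check: d/dz[-3*exp(2*z)*sin(2*z)/4 + 3*exp(2*z)*cos(2*z)/4] = -3*exp(2*z)*sin(2*z) = f(z).
F(3/2) = 3*exp(3)*cos(3)/4 - 3*exp(3)*sin(3)/4; F(1) = -3*exp(2)*sin(2)/4 + 3*exp(2)*cos(2)/4.
Integral = F(3/2) - F(1) = 3*exp(3)*cos(3)/4 - 3*exp(3)*sin(3)/4 - 3*exp(2)*cos(2)/4 + 3*exp(2)*sin(2)/4.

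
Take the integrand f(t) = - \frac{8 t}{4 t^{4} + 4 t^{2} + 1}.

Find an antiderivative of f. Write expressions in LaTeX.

The substitution u = t^{2} + \frac{1}{2} works: f is exactly (dF/du)*(du/dt) for that inner function.
Check: d/dt[\frac{2}{2 t^{2} + 1}] = - \frac{8 t}{4 t^{4} + 4 t^{2} + 1} = f(t).

An antiderivative is F(t) = \frac{2}{2 t^{2} + 1}.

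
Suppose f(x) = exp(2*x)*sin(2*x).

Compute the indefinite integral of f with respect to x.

F(x) = -(-sin(2*x) + cos(2*x))*exp(2*x)/4 + C

Whatever form F(x) takes, F'(x) = f(x) is non-negotiable.
Check: d/dx[-(-sin(2*x) + cos(2*x))*exp(2*x)/4] = exp(2*x)*sin(2*x) = f(x).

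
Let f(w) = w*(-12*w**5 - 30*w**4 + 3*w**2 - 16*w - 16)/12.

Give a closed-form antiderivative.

Differentiate the proposed F(w) back; it has to land on f(w) exactly.
Check: d/dw[-w**7/7 - 5*w**6/12 + w**4/16 - 4*w**3/9 - 2*w**2/3] = -w**6 - 5*w**5/2 + w**3/4 - 4*w**2/3 - 4*w/3, which equals f(w).

An antiderivative is F(w) = -w**7/7 - 5*w**6/12 + w**4/16 - 4*w**3/9 - 2*w**2/3.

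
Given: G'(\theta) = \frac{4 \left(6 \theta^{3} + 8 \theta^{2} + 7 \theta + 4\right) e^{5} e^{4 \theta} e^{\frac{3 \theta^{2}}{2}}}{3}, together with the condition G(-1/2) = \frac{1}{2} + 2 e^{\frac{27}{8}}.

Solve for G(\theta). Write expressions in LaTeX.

G(\theta) = - 2 \left(- \frac{4 \theta^{2}}{3} - \frac{2}{3}\right) e^{\frac{3 \theta^{2}}{2} + 4 \theta + 5} + \frac{1}{2}

Recognize the product-rule pattern: G'(\theta) = u'v + uv' with u = \frac{8 \theta^{2}}{3} + \frac{4}{3}, v = e^{\frac{3 \theta^{2}}{2} + 4 \theta + 5}, so integration by parts undoes it.
A general antiderivative is - 2 \left(- \frac{4 \theta^{2}}{3} - \frac{2}{3}\right) e^{\frac{3 \theta^{2}}{2} + 4 \theta + 5} + C.
The condition gives C = \frac{1}{2} + 2 e^{\frac{27}{8}} - (2 e^{\frac{27}{8}}) = \frac{1}{2}.
So G(\theta) = - 2 \left(- \frac{4 \theta^{2}}{3} - \frac{2}{3}\right) e^{\frac{3 \theta^{2}}{2} + 4 \theta + 5} + \frac{1}{2}.
Check: d/d\theta[- 2 \left(- \frac{4 \theta^{2}}{3} - \frac{2}{3}\right) e^{\frac{3 \theta^{2}}{2} + 4 \theta + 5} + \frac{1}{2}] = 8 \theta^{3} e^{5} e^{4 \theta} e^{\frac{3 \theta^{2}}{2}} + \frac{32 \theta^{2} e^{5} e^{4 \theta} e^{\frac{3 \theta^{2}}{2}}}{3} + \frac{28 \theta e^{5} e^{4 \theta} e^{\frac{3 \theta^{2}}{2}}}{3} + \frac{16 e^{5} e^{4 \theta} e^{\frac{3 \theta^{2}}{2}}}{3}, which equals G'(\theta).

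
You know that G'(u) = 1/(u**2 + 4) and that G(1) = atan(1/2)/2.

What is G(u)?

Differentiate the proposed G(u) back; it has to land on the given G'(u).
A general antiderivative is atan(u/2)/2 + C.
The condition gives C = atan(1/2)/2 - (atan(1/2)/2) = 0.
So G(u) = atan(u/2)/2.
Check: d/du[atan(u/2)/2] = 1/(u**2 + 4) = G'(u).

G(u) = atan(u/2)/2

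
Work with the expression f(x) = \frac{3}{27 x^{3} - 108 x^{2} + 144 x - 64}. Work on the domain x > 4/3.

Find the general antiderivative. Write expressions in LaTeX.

Recover f(x) by differentiating a candidate F(x); any mismatch rules it out.
Check: d/dx[- \frac{1}{2 \left(3 x - 4\right)^{2}}] = \frac{3}{27 x^{3} - 108 x^{2} + 144 x - 64} = f(x).

F(x) = - \frac{1}{2 \left(3 x - 4\right)^{2}} + C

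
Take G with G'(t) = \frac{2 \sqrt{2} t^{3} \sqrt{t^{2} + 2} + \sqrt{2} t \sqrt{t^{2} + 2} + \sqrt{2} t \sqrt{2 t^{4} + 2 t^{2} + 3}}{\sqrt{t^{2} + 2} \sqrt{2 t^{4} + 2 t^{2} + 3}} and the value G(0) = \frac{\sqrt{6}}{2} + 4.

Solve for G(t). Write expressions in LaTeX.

G(t) = 2 \sqrt{\frac{t^{2}}{2} + 1} + \sqrt{t^{4} + t^{2} + \frac{3}{2}} + 2

A first test for any G(t): its t-derivative must equal the given G'(t).
A general antiderivative is 2 \sqrt{\frac{t^{2}}{2} + 1} + \sqrt{t^{4} + t^{2} + \frac{3}{2}} + C.
The condition gives C = \frac{\sqrt{6}}{2} + 4 - (\frac{\sqrt{6}}{2} + 2) = 2.
So G(t) = 2 \sqrt{\frac{t^{2}}{2} + 1} + \sqrt{t^{4} + t^{2} + \frac{3}{2}} + 2.
Check: d/dt[2 \sqrt{\frac{t^{2}}{2} + 1} + \sqrt{t^{4} + t^{2} + \frac{3}{2}} + 2] = \frac{2 \sqrt{2} t^{3} \sqrt{t^{2} + 2} + \sqrt{2} t \sqrt{t^{2} + 2} + \sqrt{2} t \sqrt{2 t^{4} + 2 t^{2} + 3}}{\sqrt{t^{2} + 2} \sqrt{2 t^{4} + 2 t^{2} + 3}} = G'(t).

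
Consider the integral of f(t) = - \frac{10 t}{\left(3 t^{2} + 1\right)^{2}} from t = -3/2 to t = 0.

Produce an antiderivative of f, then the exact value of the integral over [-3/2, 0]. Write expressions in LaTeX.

f matches the chain-rule pattern g'(h)*h' with inner function h(t) = 3 t^{2} + 1; substituting u = h(t) collapses the integral.
F(t) = \frac{5}{3 \left(3 t^{2} + 1\right)} is an antiderivative of f.
Check: d/dt[\frac{5}{3 \left(3 t^{2} + 1\right)}] = - \frac{10 t}{9 t^{4} + 6 t^{2} + 1}, which equals f(t).
F(0) = \frac{5}{3}; F(-3/2) = \frac{20}{93}.
Integral = F(0) - F(-3/2) = \frac{45}{31}.

Antiderivative: F(t) = \frac{5}{3 \left(3 t^{2} + 1\right)}; value = \frac{45}{31}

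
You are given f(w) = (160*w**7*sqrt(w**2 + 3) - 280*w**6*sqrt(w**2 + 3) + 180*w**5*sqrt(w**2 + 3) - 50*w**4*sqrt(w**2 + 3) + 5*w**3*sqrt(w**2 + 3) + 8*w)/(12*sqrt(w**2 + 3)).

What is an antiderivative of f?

A first test for any F(w): its w-derivative must equal f(w) identically.
Check: d/dw[5*w**8/3 - 10*w**7/3 + 5*w**6/2 - 5*w**5/6 + 5*w**4/48 + 2*sqrt(w**2 + 3)/3] = (160*w**7*sqrt(w**2 + 3) - 280*w**6*sqrt(w**2 + 3) + 180*w**5*sqrt(w**2 + 3) - 50*w**4*sqrt(w**2 + 3) + 5*w**3*sqrt(w**2 + 3) + 8*w)/(12*sqrt(w**2 + 3)) = f(w).

An antiderivative is F(w) = 5*w**8/3 - 10*w**7/3 + 5*w**6/2 - 5*w**5/6 + 5*w**4/48 + 2*sqrt(w**2 + 3)/3.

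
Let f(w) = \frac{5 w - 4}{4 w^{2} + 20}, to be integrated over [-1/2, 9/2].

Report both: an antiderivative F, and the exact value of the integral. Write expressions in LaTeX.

Antiderivative: F(w) = \frac{5 \log{\left(w^{2} + 5 \right)}}{8} - \frac{\sqrt{5} \operatorname{atan}{\left(\frac{\sqrt{5} w}{5} \right)}}{5}; value = - \frac{5 \log{\left(\frac{21}{4} \right)}}{8} - \frac{\sqrt{5} \operatorname{atan}{\left(\frac{9 \sqrt{5}}{10} \right)}}{5} - \frac{\sqrt{5} \operatorname{atan}{\left(\frac{\sqrt{5}}{10} \right)}}{5} + \frac{5 \log{\left(\frac{101}{4} \right)}}{8}

Whatever form F(w) takes, F'(w) = f(w) is non-negotiable.
F(w) = \frac{5 \log{\left(w^{2} + 5 \right)}}{8} - \frac{\sqrt{5} \operatorname{atan}{\left(\frac{\sqrt{5} w}{5} \right)}}{5} is an antiderivative of f.
Check: d/dw[\frac{5 \log{\left(w^{2} + 5 \right)}}{8} - \frac{\sqrt{5} \operatorname{atan}{\left(\frac{\sqrt{5} w}{5} \right)}}{5}] = \frac{5 w - 4}{4 w^{2} + 20} = f(w).
F(9/2) = - \frac{\sqrt{5} \operatorname{atan}{\left(\frac{9 \sqrt{5}}{10} \right)}}{5} + \frac{5 \log{\left(\frac{101}{4} \right)}}{8}; F(-1/2) = \frac{\sqrt{5} \operatorname{atan}{\left(\frac{\sqrt{5}}{10} \right)}}{5} + \frac{5 \log{\left(\frac{21}{4} \right)}}{8}.
Integral = F(9/2) - F(-1/2) = - \frac{5 \log{\left(\frac{21}{4} \right)}}{8} - \frac{\sqrt{5} \operatorname{atan}{\left(\frac{9 \sqrt{5}}{10} \right)}}{5} - \frac{\sqrt{5} \operatorname{atan}{\left(\frac{\sqrt{5}}{10} \right)}}{5} + \frac{5 \log{\left(\frac{101}{4} \right)}}{8}.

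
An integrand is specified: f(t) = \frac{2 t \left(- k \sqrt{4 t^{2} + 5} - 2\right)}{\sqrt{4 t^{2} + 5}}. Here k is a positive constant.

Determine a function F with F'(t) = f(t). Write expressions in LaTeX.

Since d/dt undoes antidifferentiation here, F'(t) = f(t) is required of F(t).
Check: d/dt[- k t^{2} - \sqrt{4 t^{2} + 5}] = \frac{- 2 k t \sqrt{4 t^{2} + 5} - 4 t}{\sqrt{4 t^{2} + 5}}, which equals f(t).

An antiderivative is F(t) = - k t^{2} - \sqrt{4 t^{2} + 5}.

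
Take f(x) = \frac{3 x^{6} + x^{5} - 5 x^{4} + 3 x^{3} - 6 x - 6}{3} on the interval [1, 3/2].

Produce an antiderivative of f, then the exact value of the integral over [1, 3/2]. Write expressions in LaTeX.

Antiderivative: F(x) = \frac{x \left(36 x^{6} + 14 x^{5} - 84 x^{4} + 63 x^{3} - 252 x - 504\right)}{252}; value = - \frac{1123}{2016}

Any candidate F(x) must reproduce f(x) exactly when differentiated.
F(x) = \frac{x \left(36 x^{6} + 14 x^{5} - 84 x^{4} + 63 x^{3} - 252 x - 504\right)}{252} is an antiderivative of f.
Check: d/dx[\frac{x \left(36 x^{6} + 14 x^{5} - 84 x^{4} + 63 x^{3} - 252 x - 504\right)}{252}] = x^{6} + \frac{x^{5}}{3} - \frac{5 x^{4}}{3} + x^{3} - 2 x - 2, which equals f(x).
F(3/2) = - \frac{771}{224}; F(1) = - \frac{727}{252}.
Integral = F(3/2) - F(1) = - \frac{1123}{2016}.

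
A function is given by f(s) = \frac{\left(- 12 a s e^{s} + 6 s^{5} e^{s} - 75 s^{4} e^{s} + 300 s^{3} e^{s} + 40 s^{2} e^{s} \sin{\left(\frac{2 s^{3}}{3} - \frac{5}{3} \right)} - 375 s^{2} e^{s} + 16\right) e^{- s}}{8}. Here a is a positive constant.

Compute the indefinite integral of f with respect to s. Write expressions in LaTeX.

F(s) = - \frac{3 a s^{2}}{4} + \frac{s^{6}}{8} - \frac{15 s^{5}}{8} + \frac{75 s^{4}}{8} - \frac{125 s^{3}}{8} - \frac{5 \cos{\left(\frac{2 s^{3}}{3} - \frac{5}{3} \right)}}{2} - 2 e^{- s} + C

Check any antiderivative F(s) by computing F'(s) and comparing it with f(s).
Check: d/ds[- \frac{3 a s^{2}}{4} + \frac{s^{6}}{8} - \frac{15 s^{5}}{8} + \frac{75 s^{4}}{8} - \frac{125 s^{3}}{8} - \frac{5 \cos{\left(\frac{2 s^{3}}{3} - \frac{5}{3} \right)}}{2} - 2 e^{- s}] = \frac{\left(- 12 a s e^{s} + 6 s^{5} e^{s} - 75 s^{4} e^{s} + 300 s^{3} e^{s} + 40 s^{2} e^{s} \sin{\left(\frac{2 s^{3}}{3} - \frac{5}{3} \right)} - 375 s^{2} e^{s} + 16\right) e^{- s}}{8} = f(s).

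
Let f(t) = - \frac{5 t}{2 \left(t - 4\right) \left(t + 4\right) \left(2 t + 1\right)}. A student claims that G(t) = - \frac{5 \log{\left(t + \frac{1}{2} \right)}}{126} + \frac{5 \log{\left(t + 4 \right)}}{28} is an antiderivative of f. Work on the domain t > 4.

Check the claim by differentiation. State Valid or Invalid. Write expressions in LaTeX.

d/dt[G] = \frac{10 t - 5}{72 t^{2} + 324 t + 144}
d/dt[G] - f(t) = \frac{5}{36 t - 144} != 0.

Invalid: d/dt[G] - f = \frac{5}{36 t - 144}, which is not 0.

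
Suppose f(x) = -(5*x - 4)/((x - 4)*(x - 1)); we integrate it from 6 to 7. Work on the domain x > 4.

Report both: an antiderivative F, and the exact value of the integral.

Antiderivative: F(x) = (-16*log(x - 4) + log(x - 1))/3; value = -16*log(3)/3 - log(5)/3 + log(6)/3 + 16*log(2)/3

Factor the denominator ((x - 4)*(x - 1)) and decompose: f = 1/(3*(x - 1)) - 16/(3*(x - 4)); each piece integrates to a log, atan, or power term.
F(x) = (-16*log(x - 4) + log(x - 1))/3 is an antiderivative of f.
Check: d/dx[(-16*log(x - 4) + log(x - 1))/3] = (4 - 5*x)/(x**2 - 5*x + 4), which equals f(x).
F(7) = -16*log(3)/3 + log(6)/3; F(6) = -16*log(2)/3 + log(5)/3.
Integral = F(7) - F(6) = -16*log(3)/3 - log(5)/3 + log(6)/3 + 16*log(2)/3.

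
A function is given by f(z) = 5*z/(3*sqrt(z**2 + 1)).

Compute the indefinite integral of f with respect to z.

F(z) = 5*sqrt(z**2 + 1)/3 + C

The substitution u = z**2 + 1 works: f is exactly (dF/du)*(du/dz) for that inner function.
Check: d/dz[5*sqrt(z**2 + 1)/3] = 5*z/(3*sqrt(z**2 + 1)) = f(z).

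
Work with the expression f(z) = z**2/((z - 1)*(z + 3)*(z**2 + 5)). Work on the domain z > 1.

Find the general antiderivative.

F(z) = log(z - 1)/24 - 9*log(z + 3)/56 + 5*log(z**2 + 5)/84 + 2*sqrt(5)*atan(sqrt(5)*z/5)/21 + C

Factor the denominator ((z - 1)*(z + 3)*(z**2 + 5)) and decompose: f = 5*(z + 4)/(42*(z**2 + 5)) - 9/(56*(z + 3)) + 1/(24*(z - 1)); each piece integrates to a log, atan, or power term.
Check: d/dz[log(z - 1)/24 - 9*log(z + 3)/56 + 5*log(z**2 + 5)/84 + 2*sqrt(5)*atan(sqrt(5)*z/5)/21] = z**2/(z**4 + 2*z**3 + 2*z**2 + 10*z - 15), which equals f(z).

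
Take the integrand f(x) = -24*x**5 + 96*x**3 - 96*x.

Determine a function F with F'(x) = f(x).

An antiderivative is F(x) = 4*(2 - x**2)**3.

The substitution u = 2 - x**2 works: f is exactly (dF/du)*(du/dx) for that inner function.
Check: d/dx[4*(2 - x**2)**3] = -24*x**5 + 96*x**3 - 96*x = f(x).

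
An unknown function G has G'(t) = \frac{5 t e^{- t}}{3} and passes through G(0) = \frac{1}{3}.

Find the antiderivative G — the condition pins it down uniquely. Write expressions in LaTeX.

G(t) = - \frac{5 t e^{- t}}{3} + 2 - \frac{5 e^{- t}}{3}

Recognize the product-rule pattern: G'(t) = u'v + uv' with u = - \frac{5 t}{3} - \frac{5}{3}, v = e^{- t}, so integration by parts undoes it.
A general antiderivative is \frac{\left(- 5 t - 5\right) e^{- t}}{3} + C.
The condition gives C = \frac{1}{3} - (- \frac{5}{3}) = 2.
So G(t) = - \frac{5 t e^{- t}}{3} + 2 - \frac{5 e^{- t}}{3}.
Check: d/dt[- \frac{5 t e^{- t}}{3} + 2 - \frac{5 e^{- t}}{3}] = \frac{5 t e^{- t}}{3} = G'(t).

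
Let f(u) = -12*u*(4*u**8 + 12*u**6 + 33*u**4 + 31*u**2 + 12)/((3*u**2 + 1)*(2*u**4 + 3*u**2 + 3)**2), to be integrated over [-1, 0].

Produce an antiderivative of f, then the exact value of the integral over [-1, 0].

A candidate is checked by its d/du: the result must match f(u).
F(u) = (-4*u**4*log(3*u**2 + 1) - 6*u**2*log(3*u**2 + 1) - 6*log(3*u**2 + 1) + 6)/(2*u**4 + 3*u**2 + 3) is an antiderivative of f.
Check: d/du[(-4*u**4*log(3*u**2 + 1) - 6*u**2*log(3*u**2 + 1) - 6*log(3*u**2 + 1) + 6)/(2*u**4 + 3*u**2 + 3)] = (-48*u**9 - 144*u**7 - 396*u**5 - 372*u**3 - 144*u)/(12*u**10 + 40*u**8 + 75*u**6 + 75*u**4 + 45*u**2 + 9), which equals f(u).
F(0) = 2; F(-1) = 3/4 - 2*log(4).
Integral = F(0) - F(-1) = 5/4 + 2*log(4).

Antiderivative: F(u) = (-4*u**4*log(3*u**2 + 1) - 6*u**2*log(3*u**2 + 1) - 6*log(3*u**2 + 1) + 6)/(2*u**4 + 3*u**2 + 3); value = 5/4 + 2*log(4)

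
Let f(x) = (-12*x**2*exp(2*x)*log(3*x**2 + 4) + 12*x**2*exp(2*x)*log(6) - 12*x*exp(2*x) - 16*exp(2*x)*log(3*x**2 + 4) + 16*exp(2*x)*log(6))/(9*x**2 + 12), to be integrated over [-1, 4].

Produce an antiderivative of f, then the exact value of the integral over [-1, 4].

Recognize the product-rule pattern: f = u'v + uv' with u = -2*exp(2*x)/3, v = log(x**2/2 + 2/3), so integration by parts undoes it.
F(x) = -2*exp(2*x)*log(3*x**2 + 4)/3 + 2*exp(2*x)*log(6)/3 is an antiderivative of f.
Check: d/dx[-2*exp(2*x)*log(3*x**2 + 4)/3 + 2*exp(2*x)*log(6)/3] = (-12*x**2*exp(2*x)*log(3*x**2 + 4) + 12*x**2*exp(2*x)*log(6) - 12*x*exp(2*x) - 16*exp(2*x)*log(3*x**2 + 4) + 16*exp(2*x)*log(6))/(9*x**2 + 12) = f(x).
F(4) = -2*exp(8)*log(52)/3 + 2*exp(8)*log(6)/3; F(-1) = -2*exp(-2)*log(7)/3 + 2*exp(-2)*log(6)/3.
Integral = F(4) - F(-1) = -2*exp(8)*log(26/3)/3 + 2*exp(-2)*log(7/6)/3.

Antiderivative: F(x) = -2*exp(2*x)*log(3*x**2 + 4)/3 + 2*exp(2*x)*log(6)/3; value = -2*exp(8)*log(26/3)/3 + 2*exp(-2)*log(7/6)/3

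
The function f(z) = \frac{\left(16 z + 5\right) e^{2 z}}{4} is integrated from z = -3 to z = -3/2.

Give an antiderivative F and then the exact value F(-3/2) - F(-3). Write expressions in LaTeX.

f has the shape u'v + uv' for u = 2 z - \frac{3}{8} and v = e^{2 z} — it is the derivative of the product u*v.
F(z) = 2 z e^{2 z} - \frac{3 e^{2 z}}{8} is an antiderivative of f.
Check: d/dz[2 z e^{2 z} - \frac{3 e^{2 z}}{8}] = 4 z e^{2 z} + \frac{5 e^{2 z}}{4}, which equals f(z).
F(-3/2) = - \frac{27}{8 e^{3}}; F(-3) = - \frac{51}{8 e^{6}}.
Integral = F(-3/2) - F(-3) = - \frac{27}{8 e^{3}} + \frac{51}{8 e^{6}}.

Antiderivative: F(z) = 2 z e^{2 z} - \frac{3 e^{2 z}}{8}; value = - \frac{27}{8 e^{3}} + \frac{51}{8 e^{6}}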